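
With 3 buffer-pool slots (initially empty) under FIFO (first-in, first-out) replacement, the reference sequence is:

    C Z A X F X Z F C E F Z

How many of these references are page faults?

C → miss, frames (C)
Z → miss, frames (C Z)
A → miss, frames (C Z A)
X → miss, evict C, frames (Z A X)
F → miss, evict Z, frames (A X F)
X → hit
Z → miss, evict A, frames (X F Z)
F → hit
C → miss, evict X, frames (F Z C)
E → miss, evict F, frames (Z C E)
F → miss, evict Z, frames (C E F)
Z → miss, evict C, frames (E F Z)
Page faults: 10.

10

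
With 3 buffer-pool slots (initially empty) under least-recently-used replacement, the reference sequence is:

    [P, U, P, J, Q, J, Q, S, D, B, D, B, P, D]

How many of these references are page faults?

P -> fault, frames (P)
U -> fault, frames (P U)
P -> hit
J -> fault, frames (U P J)
Q -> fault, evict U, frames (P J Q)
J -> hit
Q -> hit
S -> fault, evict P, frames (J Q S)
D -> fault, evict J, frames (Q S D)
B -> fault, evict Q, frames (S D B)
D -> hit
B -> hit
P -> fault, evict S, frames (D B P)
D -> hit
Page faults: 8.

8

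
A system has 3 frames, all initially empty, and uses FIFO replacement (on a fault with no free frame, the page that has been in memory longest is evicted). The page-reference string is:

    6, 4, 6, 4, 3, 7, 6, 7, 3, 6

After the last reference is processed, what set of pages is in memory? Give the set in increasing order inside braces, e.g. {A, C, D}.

{3, 6, 7}

6: fault, frames {6}
4: fault, frames {6,4}
6: hit
4: hit
3: fault, frames {6,4,3}
7: fault, evict 6, frames {4,3,7}
6: fault, evict 4, frames {3,7,6}
7: hit
3: hit
6: hit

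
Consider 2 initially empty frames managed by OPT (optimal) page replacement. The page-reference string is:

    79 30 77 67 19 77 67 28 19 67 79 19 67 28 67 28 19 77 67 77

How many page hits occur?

79 -> fault, frames (79)
30 -> fault, frames (79 30)
77 -> fault, evict 30, frames (79 77)
67 -> fault, evict 79, frames (77 67)
19 -> fault, evict 67, frames (77 19)
77 -> hit
67 -> fault, evict 77, frames (19 67)
28 -> fault, evict 67, frames (19 28)
19 -> hit
67 -> fault, evict 28, frames (19 67)
79 -> fault, evict 67, frames (19 79)
19 -> hit
67 -> fault, evict 79, frames (19 67)
28 -> fault, evict 19, frames (67 28)
67 -> hit
28 -> hit
19 -> fault, evict 28, frames (67 19)
77 -> fault, evict 19, frames (67 77)
67 -> hit
77 -> hit
Hits: 7.

7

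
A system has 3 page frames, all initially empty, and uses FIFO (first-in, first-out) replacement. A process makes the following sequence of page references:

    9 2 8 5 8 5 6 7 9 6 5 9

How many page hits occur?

4

9 -> miss, frames {9}
2 -> miss, frames {9,2}
8 -> miss, frames {9,2,8}
5 -> miss, evict 9, frames {2,8,5}
8 -> hit
5 -> hit
6 -> miss, evict 2, frames {8,5,6}
7 -> miss, evict 8, frames {5,6,7}
9 -> miss, evict 5, frames {6,7,9}
6 -> hit
5 -> miss, evict 6, frames {7,9,5}
9 -> hit
Hits: 4.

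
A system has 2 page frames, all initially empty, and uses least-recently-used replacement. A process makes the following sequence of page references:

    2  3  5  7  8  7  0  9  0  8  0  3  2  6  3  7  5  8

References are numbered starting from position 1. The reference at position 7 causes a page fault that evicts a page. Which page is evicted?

8

pos 1: 2 -> miss, frames (2)
pos 2: 3 -> miss, frames (2 3)
pos 3: 5 -> miss, evict 2, frames (3 5)
pos 4: 7 -> miss, evict 3, frames (5 7)
pos 5: 8 -> miss, evict 5, frames (7 8)
pos 6: 7 -> hit
pos 7: 0 -> miss, evict 8, frames (7 0)
At position 7, page 8 is evicted.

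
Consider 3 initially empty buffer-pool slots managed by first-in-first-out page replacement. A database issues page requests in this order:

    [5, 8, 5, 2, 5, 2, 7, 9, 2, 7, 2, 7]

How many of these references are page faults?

5 -> fault, frames (5)
8 -> fault, frames (5 8)
5 -> hit
2 -> fault, frames (5 8 2)
5 -> hit
2 -> hit
7 -> fault, evict 5, frames (8 2 7)
9 -> fault, evict 8, frames (2 7 9)
2 -> hit
7 -> hit
2 -> hit
7 -> hit
Page faults: 5.

5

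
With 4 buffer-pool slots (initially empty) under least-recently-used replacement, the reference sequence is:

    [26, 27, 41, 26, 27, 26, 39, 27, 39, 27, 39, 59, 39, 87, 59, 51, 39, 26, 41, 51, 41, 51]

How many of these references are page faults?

9

26 -> miss, frames (26)
27 -> miss, frames (26 27)
41 -> miss, frames (26 27 41)
26 -> hit
27 -> hit
26 -> hit
39 -> miss, frames (41 27 26 39)
27 -> hit
39 -> hit
27 -> hit
39 -> hit
59 -> miss, evict 41, frames (26 27 39 59)
39 -> hit
87 -> miss, evict 26, frames (27 59 39 87)
59 -> hit
51 -> miss, evict 27, frames (39 87 59 51)
39 -> hit
26 -> miss, evict 87, frames (59 51 39 26)
41 -> miss, evict 59, frames (51 39 26 41)
51 -> hit
41 -> hit
51 -> hit
Page faults: 9.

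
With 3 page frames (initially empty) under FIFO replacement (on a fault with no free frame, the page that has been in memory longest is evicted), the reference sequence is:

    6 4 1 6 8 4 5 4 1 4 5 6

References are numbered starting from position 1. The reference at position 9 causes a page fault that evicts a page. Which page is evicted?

8

pos 1: 6: fault, frames [6]
pos 2: 4: fault, frames [6, 4]
pos 3: 1: fault, frames [6, 4, 1]
pos 4: 6: hit
pos 5: 8: fault, evict 6, frames [4, 1, 8]
pos 6: 4: hit
pos 7: 5: fault, evict 4, frames [1, 8, 5]
pos 8: 4: fault, evict 1, frames [8, 5, 4]
pos 9: 1: fault, evict 8, frames [5, 4, 1]
At position 9, page 8 is evicted.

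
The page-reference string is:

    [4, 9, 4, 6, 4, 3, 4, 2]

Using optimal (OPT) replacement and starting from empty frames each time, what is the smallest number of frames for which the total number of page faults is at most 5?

2

f=1: 8 faults
f=2: 5 faults
f=3: 5 faults
f=4: 5 faults
f=5: 5 faults
Smallest f with faults ≤ 5 is 2.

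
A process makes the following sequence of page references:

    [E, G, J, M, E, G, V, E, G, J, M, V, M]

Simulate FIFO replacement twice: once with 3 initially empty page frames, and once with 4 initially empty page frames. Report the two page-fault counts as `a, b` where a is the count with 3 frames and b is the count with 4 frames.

9, 10

3 frames: F F F F F F F . . F F . . → 9 faults.
4 frames: F F F F . . F F F F F F . → 10 faults.
10 > 9: adding a frame increased faults — Belady's anomaly.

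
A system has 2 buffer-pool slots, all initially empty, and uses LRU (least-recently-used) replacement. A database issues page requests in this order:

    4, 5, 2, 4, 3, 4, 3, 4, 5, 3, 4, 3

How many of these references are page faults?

4 -> fault, frames (4)
5 -> fault, frames (4 5)
2 -> fault, evict 4, frames (5 2)
4 -> fault, evict 5, frames (2 4)
3 -> fault, evict 2, frames (4 3)
4 -> hit
3 -> hit
4 -> hit
5 -> fault, evict 3, frames (4 5)
3 -> fault, evict 4, frames (5 3)
4 -> fault, evict 5, frames (3 4)
3 -> hit
Page faults: 8.

8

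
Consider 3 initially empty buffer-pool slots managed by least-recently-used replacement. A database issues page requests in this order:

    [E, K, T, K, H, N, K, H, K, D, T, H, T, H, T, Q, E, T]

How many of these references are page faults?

E: miss, frames {E}
K: miss, frames {E,K}
T: miss, frames {E,K,T}
K: hit
H: miss, evict E, frames {T,K,H}
N: miss, evict T, frames {K,H,N}
K: hit
H: hit
K: hit
D: miss, evict N, frames {H,K,D}
T: miss, evict H, frames {K,D,T}
H: miss, evict K, frames {D,T,H}
T: hit
H: hit
T: hit
Q: miss, evict D, frames {H,T,Q}
E: miss, evict H, frames {T,Q,E}
T: hit
Page faults: 10.

10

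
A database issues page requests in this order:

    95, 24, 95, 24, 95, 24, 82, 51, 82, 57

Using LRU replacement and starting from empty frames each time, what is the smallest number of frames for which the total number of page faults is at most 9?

2

f=1: 10 faults
f=2: 5 faults
f=3: 5 faults
f=4: 5 faults
f=5: 5 faults
Smallest f with faults ≤ 9 is 2.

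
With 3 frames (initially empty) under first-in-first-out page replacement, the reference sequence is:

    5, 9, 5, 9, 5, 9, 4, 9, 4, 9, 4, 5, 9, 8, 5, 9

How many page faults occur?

6

5: fault, frames (5)
9: fault, frames (5 9)
5: hit
9: hit
5: hit
9: hit
4: fault, frames (5 9 4)
9: hit
4: hit
9: hit
4: hit
5: hit
9: hit
8: fault, evict 5, frames (9 4 8)
5: fault, evict 9, frames (4 8 5)
9: fault, evict 4, frames (8 5 9)
Page faults: 6.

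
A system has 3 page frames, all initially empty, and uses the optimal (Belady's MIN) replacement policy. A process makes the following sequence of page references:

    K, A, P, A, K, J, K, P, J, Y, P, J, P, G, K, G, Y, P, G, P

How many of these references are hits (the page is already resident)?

12

K -> fault, frames (K)
A -> fault, frames (K A)
P -> fault, frames (K A P)
A -> hit
K -> hit
J -> fault, evict A, frames (K P J)
K -> hit
P -> hit
J -> hit
Y -> fault, evict K, frames (P J Y)
P -> hit
J -> hit
P -> hit
G -> fault, evict J, frames (P Y G)
K -> fault, evict P, frames (Y G K)
G -> hit
Y -> hit
P -> fault, evict K, frames (Y G P)
G -> hit
P -> hit
Hits: 12.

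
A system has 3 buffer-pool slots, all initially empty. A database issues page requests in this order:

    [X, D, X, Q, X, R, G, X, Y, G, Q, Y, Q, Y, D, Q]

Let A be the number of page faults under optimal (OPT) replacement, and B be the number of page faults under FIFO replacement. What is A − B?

Under OPT: F F . F . F F . F . . . . . F . → 7 faults.
Under FIFO: F F . F . F F F F . F . . . F . → 9 faults.
A − B = 7 − 9 = -2.

-2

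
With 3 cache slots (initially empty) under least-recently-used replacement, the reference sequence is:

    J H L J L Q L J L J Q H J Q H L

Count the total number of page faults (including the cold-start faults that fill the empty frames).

6

J -> fault, frames [J]
H -> fault, frames [J, H]
L -> fault, frames [J, H, L]
J -> hit
L -> hit
Q -> fault, evict H, frames [J, L, Q]
L -> hit
J -> hit
L -> hit
J -> hit
Q -> hit
H -> fault, evict L, frames [J, Q, H]
J -> hit
Q -> hit
H -> hit
L -> fault, evict J, frames [Q, H, L]
Page faults: 6.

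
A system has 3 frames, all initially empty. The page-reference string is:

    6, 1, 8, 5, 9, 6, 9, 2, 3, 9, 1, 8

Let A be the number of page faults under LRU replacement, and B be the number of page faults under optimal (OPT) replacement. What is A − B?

Under LRU: F F F F F F . F F . F F → 10 faults.
Under OPT: F F F F F . . F F . . F → 8 faults.
A − B = 10 − 8 = 2.

2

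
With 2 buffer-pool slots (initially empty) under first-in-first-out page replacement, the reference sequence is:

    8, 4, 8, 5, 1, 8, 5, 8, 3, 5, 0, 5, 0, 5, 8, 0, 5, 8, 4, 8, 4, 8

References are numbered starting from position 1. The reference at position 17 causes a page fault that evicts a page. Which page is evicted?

pos 1: 8 → fault, frames {8}
pos 2: 4 → fault, frames {8,4}
pos 3: 8 → hit
pos 4: 5 → fault, evict 8, frames {4,5}
pos 5: 1 → fault, evict 4, frames {5,1}
pos 6: 8 → fault, evict 5, frames {1,8}
pos 7: 5 → fault, evict 1, frames {8,5}
pos 8: 8 → hit
pos 9: 3 → fault, evict 8, frames {5,3}
pos 10: 5 → hit
pos 11: 0 → fault, evict 5, frames {3,0}
pos 12: 5 → fault, evict 3, frames {0,5}
pos 13: 0 → hit
pos 14: 5 → hit
pos 15: 8 → fault, evict 0, frames {5,8}
pos 16: 0 → fault, evict 5, frames {8,0}
pos 17: 5 → fault, evict 8, frames {0,5}
At position 17, page 8 is evicted.

8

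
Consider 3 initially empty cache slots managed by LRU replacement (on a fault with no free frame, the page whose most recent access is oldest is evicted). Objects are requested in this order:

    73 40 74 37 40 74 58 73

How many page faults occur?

73: fault, frames [73]
40: fault, frames [73, 40]
74: fault, frames [73, 40, 74]
37: fault, evict 73, frames [40, 74, 37]
40: hit
74: hit
58: fault, evict 37, frames [40, 74, 58]
73: fault, evict 40, frames [74, 58, 73]
Page faults: 6.

6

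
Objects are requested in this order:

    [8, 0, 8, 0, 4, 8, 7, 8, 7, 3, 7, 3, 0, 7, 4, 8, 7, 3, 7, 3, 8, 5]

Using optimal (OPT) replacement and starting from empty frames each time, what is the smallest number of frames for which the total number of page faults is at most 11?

f=1: 22 faults
f=2: 11 faults
f=3: 8 faults
f=4: 7 faults
f=5: 6 faults
f=6: 6 faults
Smallest f with faults ≤ 11 is 2.

2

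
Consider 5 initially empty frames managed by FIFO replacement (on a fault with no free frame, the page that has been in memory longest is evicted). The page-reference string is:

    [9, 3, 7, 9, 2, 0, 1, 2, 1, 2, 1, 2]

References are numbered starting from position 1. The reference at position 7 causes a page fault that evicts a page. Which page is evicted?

pos 1: 9: miss, frames (9)
pos 2: 3: miss, frames (9 3)
pos 3: 7: miss, frames (9 3 7)
pos 4: 9: hit
pos 5: 2: miss, frames (9 3 7 2)
pos 6: 0: miss, frames (9 3 7 2 0)
pos 7: 1: miss, evict 9, frames (3 7 2 0 1)
At position 7, page 9 is evicted.

9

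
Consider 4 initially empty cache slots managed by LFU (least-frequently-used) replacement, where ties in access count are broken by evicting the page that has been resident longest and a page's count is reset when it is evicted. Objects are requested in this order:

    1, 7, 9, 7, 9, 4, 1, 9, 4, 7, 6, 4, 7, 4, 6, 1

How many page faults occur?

6

1 -> fault, frames {1}
7 -> fault, frames {1,7}
9 -> fault, frames {1,7,9}
7 -> hit
9 -> hit
4 -> fault, frames {1,7,9,4}
1 -> hit
9 -> hit
4 -> hit
7 -> hit
6 -> fault, evict 1, frames {7,9,4,6}
4 -> hit
7 -> hit
4 -> hit
6 -> hit
1 -> fault, evict 6, frames {7,9,4,1}
Page faults: 6.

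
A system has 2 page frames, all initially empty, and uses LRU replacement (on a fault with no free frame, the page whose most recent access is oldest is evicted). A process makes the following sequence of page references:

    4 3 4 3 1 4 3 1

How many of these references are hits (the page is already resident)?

4: fault, frames (4)
3: fault, frames (4 3)
4: hit
3: hit
1: fault, evict 4, frames (3 1)
4: fault, evict 3, frames (1 4)
3: fault, evict 1, frames (4 3)
1: fault, evict 4, frames (3 1)
Hits: 2.

2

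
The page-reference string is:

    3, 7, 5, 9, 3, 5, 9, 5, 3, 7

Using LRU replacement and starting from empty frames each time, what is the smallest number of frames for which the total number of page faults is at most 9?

2

f=1: 10 faults
f=2: 9 faults
f=3: 6 faults
f=4: 4 faults
Smallest f with faults ≤ 9 is 2.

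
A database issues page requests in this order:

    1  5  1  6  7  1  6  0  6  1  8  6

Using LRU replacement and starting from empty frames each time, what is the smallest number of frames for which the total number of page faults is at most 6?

f=1: 12 faults
f=2: 10 faults
f=3: 6 faults
f=4: 6 faults
f=5: 6 faults
f=6: 6 faults
Smallest f with faults ≤ 6 is 3.

3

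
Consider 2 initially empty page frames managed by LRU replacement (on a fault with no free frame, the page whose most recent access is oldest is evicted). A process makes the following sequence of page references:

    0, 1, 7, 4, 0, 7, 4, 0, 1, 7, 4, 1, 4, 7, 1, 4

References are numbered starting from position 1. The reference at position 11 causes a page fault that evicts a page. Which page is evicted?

pos 1: 0 → fault, frames (0)
pos 2: 1 → fault, frames (0 1)
pos 3: 7 → fault, evict 0, frames (1 7)
pos 4: 4 → fault, evict 1, frames (7 4)
pos 5: 0 → fault, evict 7, frames (4 0)
pos 6: 7 → fault, evict 4, frames (0 7)
pos 7: 4 → fault, evict 0, frames (7 4)
pos 8: 0 → fault, evict 7, frames (4 0)
pos 9: 1 → fault, evict 4, frames (0 1)
pos 10: 7 → fault, evict 0, frames (1 7)
pos 11: 4 → fault, evict 1, frames (7 4)
At position 11, page 1 is evicted.

1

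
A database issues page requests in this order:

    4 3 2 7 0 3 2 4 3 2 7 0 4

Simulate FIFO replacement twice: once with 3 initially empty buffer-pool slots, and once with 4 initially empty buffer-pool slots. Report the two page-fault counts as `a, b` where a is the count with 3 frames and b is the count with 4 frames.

10, 11

3 frames: F F F F F F F F . . F F . → 10 faults.
4 frames: F F F F F . . F F F F F F → 11 faults.
11 > 10: adding a frame increased faults — Belady's anomaly.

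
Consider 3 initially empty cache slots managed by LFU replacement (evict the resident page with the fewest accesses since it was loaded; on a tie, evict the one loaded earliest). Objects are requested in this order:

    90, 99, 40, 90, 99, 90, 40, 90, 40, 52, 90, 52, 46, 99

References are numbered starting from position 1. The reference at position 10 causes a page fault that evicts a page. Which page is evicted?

pos 1: 90 -> fault, frames (90)
pos 2: 99 -> fault, frames (90 99)
pos 3: 40 -> fault, frames (90 99 40)
pos 4: 90 -> hit
pos 5: 99 -> hit
pos 6: 90 -> hit
pos 7: 40 -> hit
pos 8: 90 -> hit
pos 9: 40 -> hit
pos 10: 52 -> fault, evict 99, frames (90 40 52)
At position 10, page 99 is evicted.

99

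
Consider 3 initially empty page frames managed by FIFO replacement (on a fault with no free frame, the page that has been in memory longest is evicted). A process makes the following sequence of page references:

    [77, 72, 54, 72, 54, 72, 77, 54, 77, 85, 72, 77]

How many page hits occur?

77: miss, frames (77)
72: miss, frames (77 72)
54: miss, frames (77 72 54)
72: hit
54: hit
72: hit
77: hit
54: hit
77: hit
85: miss, evict 77, frames (72 54 85)
72: hit
77: miss, evict 72, frames (54 85 77)
Hits: 7.

7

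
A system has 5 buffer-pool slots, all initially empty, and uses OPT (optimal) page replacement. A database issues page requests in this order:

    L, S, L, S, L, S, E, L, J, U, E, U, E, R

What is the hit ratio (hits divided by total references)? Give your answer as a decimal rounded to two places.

L → fault, frames (L)
S → fault, frames (L S)
L → hit
S → hit
L → hit
S → hit
E → fault, frames (L S E)
L → hit
J → fault, frames (L S E J)
U → fault, frames (L S E J U)
E → hit
U → hit
E → hit
R → fault, evict U, frames (L S E J R)
Hits: 8 of 14 references → 8/14 = 0.5714.

0.57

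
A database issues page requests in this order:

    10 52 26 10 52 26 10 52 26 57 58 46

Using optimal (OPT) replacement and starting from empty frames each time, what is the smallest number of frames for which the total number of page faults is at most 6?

f=1: 12 faults
f=2: 9 faults
f=3: 6 faults
f=4: 6 faults
f=5: 6 faults
f=6: 6 faults
Smallest f with faults ≤ 6 is 3.

3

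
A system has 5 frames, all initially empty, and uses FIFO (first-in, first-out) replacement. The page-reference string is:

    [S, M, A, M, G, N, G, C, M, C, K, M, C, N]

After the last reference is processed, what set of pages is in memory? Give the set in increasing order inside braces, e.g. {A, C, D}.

S → miss, frames (S)
M → miss, frames (S M)
A → miss, frames (S M A)
M → hit
G → miss, frames (S M A G)
N → miss, frames (S M A G N)
G → hit
C → miss, evict S, frames (M A G N C)
M → hit
C → hit
K → miss, evict M, frames (A G N C K)
M → miss, evict A, frames (G N C K M)
C → hit
N → hit

{C, G, K, M, N}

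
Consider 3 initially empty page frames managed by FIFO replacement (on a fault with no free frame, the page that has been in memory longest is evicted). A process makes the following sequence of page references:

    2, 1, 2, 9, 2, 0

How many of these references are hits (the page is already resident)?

2: miss, frames [2]
1: miss, frames [2, 1]
2: hit
9: miss, frames [2, 1, 9]
2: hit
0: miss, evict 2, frames [1, 9, 0]
Hits: 2.

2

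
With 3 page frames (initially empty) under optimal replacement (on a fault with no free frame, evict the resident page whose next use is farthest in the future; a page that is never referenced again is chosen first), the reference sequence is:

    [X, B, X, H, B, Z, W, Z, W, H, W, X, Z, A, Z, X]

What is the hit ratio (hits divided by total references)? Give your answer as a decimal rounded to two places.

X -> miss, frames {X}
B -> miss, frames {X,B}
X -> hit
H -> miss, frames {X,B,H}
B -> hit
Z -> miss, evict B, frames {X,H,Z}
W -> miss, evict X, frames {H,Z,W}
Z -> hit
W -> hit
H -> hit
W -> hit
X -> miss, evict W, frames {H,Z,X}
Z -> hit
A -> miss, evict H, frames {Z,X,A}
Z -> hit
X -> hit
Hits: 9 of 16 references → 9/16 = 0.5625.

0.56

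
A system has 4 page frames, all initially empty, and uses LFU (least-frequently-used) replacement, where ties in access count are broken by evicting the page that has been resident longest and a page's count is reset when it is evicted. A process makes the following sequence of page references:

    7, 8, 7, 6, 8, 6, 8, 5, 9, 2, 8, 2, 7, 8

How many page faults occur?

6

7: fault, frames (7)
8: fault, frames (7 8)
7: hit
6: fault, frames (7 8 6)
8: hit
6: hit
8: hit
5: fault, frames (7 8 6 5)
9: fault, evict 5, frames (7 8 6 9)
2: fault, evict 9, frames (7 8 6 2)
8: hit
2: hit
7: hit
8: hit
Page faults: 6.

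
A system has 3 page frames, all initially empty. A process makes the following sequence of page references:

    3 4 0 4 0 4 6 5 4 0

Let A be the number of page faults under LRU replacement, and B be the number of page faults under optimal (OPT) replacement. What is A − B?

Under LRU: F F F . . . F F . F → 6 faults.
Under OPT: F F F . . . F F . . → 5 faults.
A − B = 6 − 5 = 1.

1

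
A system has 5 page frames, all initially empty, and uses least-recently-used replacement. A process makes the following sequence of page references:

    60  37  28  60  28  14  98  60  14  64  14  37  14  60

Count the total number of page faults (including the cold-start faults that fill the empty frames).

60 -> fault, frames {60}
37 -> fault, frames {60,37}
28 -> fault, frames {60,37,28}
60 -> hit
28 -> hit
14 -> fault, frames {37,60,28,14}
98 -> fault, frames {37,60,28,14,98}
60 -> hit
14 -> hit
64 -> fault, evict 37, frames {28,98,60,14,64}
14 -> hit
37 -> fault, evict 28, frames {98,60,64,14,37}
14 -> hit
60 -> hit
Page faults: 7.

7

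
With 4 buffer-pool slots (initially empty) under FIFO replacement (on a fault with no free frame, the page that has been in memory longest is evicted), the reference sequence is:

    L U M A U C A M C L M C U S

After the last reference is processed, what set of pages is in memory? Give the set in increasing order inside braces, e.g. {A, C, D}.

L -> fault, frames {L}
U -> fault, frames {L,U}
M -> fault, frames {L,U,M}
A -> fault, frames {L,U,M,A}
U -> hit
C -> fault, evict L, frames {U,M,A,C}
A -> hit
M -> hit
C -> hit
L -> fault, evict U, frames {M,A,C,L}
M -> hit
C -> hit
U -> fault, evict M, frames {A,C,L,U}
S -> fault, evict A, frames {C,L,U,S}

{C, L, S, U}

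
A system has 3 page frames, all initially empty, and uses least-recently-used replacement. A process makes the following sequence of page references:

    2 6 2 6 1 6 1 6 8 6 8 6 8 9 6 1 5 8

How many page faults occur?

8

2: fault, frames (2)
6: fault, frames (2 6)
2: hit
6: hit
1: fault, frames (2 6 1)
6: hit
1: hit
6: hit
8: fault, evict 2, frames (1 6 8)
6: hit
8: hit
6: hit
8: hit
9: fault, evict 1, frames (6 8 9)
6: hit
1: fault, evict 8, frames (9 6 1)
5: fault, evict 9, frames (6 1 5)
8: fault, evict 6, frames (1 5 8)
Page faults: 8.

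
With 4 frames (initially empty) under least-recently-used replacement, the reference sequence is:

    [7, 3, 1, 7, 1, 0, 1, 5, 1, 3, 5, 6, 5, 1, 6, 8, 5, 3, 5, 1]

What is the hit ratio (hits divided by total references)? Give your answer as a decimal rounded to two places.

7: miss, frames {7}
3: miss, frames {7,3}
1: miss, frames {7,3,1}
7: hit
1: hit
0: miss, frames {3,7,1,0}
1: hit
5: miss, evict 3, frames {7,0,1,5}
1: hit
3: miss, evict 7, frames {0,5,1,3}
5: hit
6: miss, evict 0, frames {1,3,5,6}
5: hit
1: hit
6: hit
8: miss, evict 3, frames {5,1,6,8}
5: hit
3: miss, evict 1, frames {6,8,5,3}
5: hit
1: miss, evict 6, frames {8,3,5,1}
Hits: 10 of 20 references → 10/20 = 0.5000.

0.50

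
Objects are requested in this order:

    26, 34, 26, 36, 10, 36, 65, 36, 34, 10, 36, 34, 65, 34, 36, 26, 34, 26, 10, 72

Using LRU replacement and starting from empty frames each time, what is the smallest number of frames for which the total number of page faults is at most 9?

4

f=1: 20 faults
f=2: 15 faults
f=3: 11 faults
f=4: 9 faults
f=5: 6 faults
f=6: 6 faults
Smallest f with faults ≤ 9 is 4.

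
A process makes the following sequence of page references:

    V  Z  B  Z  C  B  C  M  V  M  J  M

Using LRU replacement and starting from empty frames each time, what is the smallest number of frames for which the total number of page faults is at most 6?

5

f=1: 12 faults
f=2: 8 faults
f=3: 7 faults
f=4: 7 faults
f=5: 6 faults
f=6: 6 faults
Smallest f with faults ≤ 6 is 5.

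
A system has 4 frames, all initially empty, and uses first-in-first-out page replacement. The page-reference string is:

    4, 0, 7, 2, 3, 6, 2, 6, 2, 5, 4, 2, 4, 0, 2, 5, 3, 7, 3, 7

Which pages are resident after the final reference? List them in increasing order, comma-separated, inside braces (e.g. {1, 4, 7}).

{0, 2, 3, 7}

4: fault, frames (4)
0: fault, frames (4 0)
7: fault, frames (4 0 7)
2: fault, frames (4 0 7 2)
3: fault, evict 4, frames (0 7 2 3)
6: fault, evict 0, frames (7 2 3 6)
2: hit
6: hit
2: hit
5: fault, evict 7, frames (2 3 6 5)
4: fault, evict 2, frames (3 6 5 4)
2: fault, evict 3, frames (6 5 4 2)
4: hit
0: fault, evict 6, frames (5 4 2 0)
2: hit
5: hit
3: fault, evict 5, frames (4 2 0 3)
7: fault, evict 4, frames (2 0 3 7)
3: hit
7: hit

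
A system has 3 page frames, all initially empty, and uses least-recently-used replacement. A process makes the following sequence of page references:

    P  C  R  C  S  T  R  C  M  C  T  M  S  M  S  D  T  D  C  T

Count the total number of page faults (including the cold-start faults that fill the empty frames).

13

P → fault, frames (P)
C → fault, frames (P C)
R → fault, frames (P C R)
C → hit
S → fault, evict P, frames (R C S)
T → fault, evict R, frames (C S T)
R → fault, evict C, frames (S T R)
C → fault, evict S, frames (T R C)
M → fault, evict T, frames (R C M)
C → hit
T → fault, evict R, frames (M C T)
M → hit
S → fault, evict C, frames (T M S)
M → hit
S → hit
D → fault, evict T, frames (M S D)
T → fault, evict M, frames (S D T)
D → hit
C → fault, evict S, frames (T D C)
T → hit
Page faults: 13.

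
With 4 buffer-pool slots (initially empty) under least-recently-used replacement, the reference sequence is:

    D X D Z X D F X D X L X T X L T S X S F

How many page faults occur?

8

D → fault, frames {D}
X → fault, frames {D,X}
D → hit
Z → fault, frames {X,D,Z}
X → hit
D → hit
F → fault, frames {Z,X,D,F}
X → hit
D → hit
X → hit
L → fault, evict Z, frames {F,D,X,L}
X → hit
T → fault, evict F, frames {D,L,X,T}
X → hit
L → hit
T → hit
S → fault, evict D, frames {X,L,T,S}
X → hit
S → hit
F → fault, evict L, frames {T,X,S,F}
Page faults: 8.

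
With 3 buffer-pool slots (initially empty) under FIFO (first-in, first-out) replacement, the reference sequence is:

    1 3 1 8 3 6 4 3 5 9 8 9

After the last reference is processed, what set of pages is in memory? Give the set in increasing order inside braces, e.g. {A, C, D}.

{5, 8, 9}

1: miss, frames [1]
3: miss, frames [1, 3]
1: hit
8: miss, frames [1, 3, 8]
3: hit
6: miss, evict 1, frames [3, 8, 6]
4: miss, evict 3, frames [8, 6, 4]
3: miss, evict 8, frames [6, 4, 3]
5: miss, evict 6, frames [4, 3, 5]
9: miss, evict 4, frames [3, 5, 9]
8: miss, evict 3, frames [5, 9, 8]
9: hit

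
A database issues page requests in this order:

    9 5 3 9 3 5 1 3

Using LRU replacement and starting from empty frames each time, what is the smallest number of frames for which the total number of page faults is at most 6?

f=1: 8 faults
f=2: 7 faults
f=3: 4 faults
f=4: 4 faults
Smallest f with faults ≤ 6 is 3.

3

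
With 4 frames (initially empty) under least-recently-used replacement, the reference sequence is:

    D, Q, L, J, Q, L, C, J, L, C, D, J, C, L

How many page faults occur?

D -> miss, frames [D]
Q -> miss, frames [D, Q]
L -> miss, frames [D, Q, L]
J -> miss, frames [D, Q, L, J]
Q -> hit
L -> hit
C -> miss, evict D, frames [J, Q, L, C]
J -> hit
L -> hit
C -> hit
D -> miss, evict Q, frames [J, L, C, D]
J -> hit
C -> hit
L -> hit
Page faults: 6.

6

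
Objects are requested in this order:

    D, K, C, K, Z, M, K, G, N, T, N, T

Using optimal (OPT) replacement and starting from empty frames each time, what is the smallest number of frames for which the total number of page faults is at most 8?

f=1: 12 faults
f=2: 8 faults
f=3: 8 faults
f=4: 8 faults
f=5: 8 faults
f=6: 8 faults
f=7: 8 faults
f=8: 8 faults
Smallest f with faults ≤ 8 is 2.

2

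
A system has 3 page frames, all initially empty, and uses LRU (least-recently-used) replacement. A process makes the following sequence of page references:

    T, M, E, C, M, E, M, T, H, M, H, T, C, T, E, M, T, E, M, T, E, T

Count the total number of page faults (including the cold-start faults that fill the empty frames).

9

T -> fault, frames {T}
M -> fault, frames {T,M}
E -> fault, frames {T,M,E}
C -> fault, evict T, frames {M,E,C}
M -> hit
E -> hit
M -> hit
T -> fault, evict C, frames {E,M,T}
H -> fault, evict E, frames {M,T,H}
M -> hit
H -> hit
T -> hit
C -> fault, evict M, frames {H,T,C}
T -> hit
E -> fault, evict H, frames {C,T,E}
M -> fault, evict C, frames {T,E,M}
T -> hit
E -> hit
M -> hit
T -> hit
E -> hit
T -> hit
Page faults: 9.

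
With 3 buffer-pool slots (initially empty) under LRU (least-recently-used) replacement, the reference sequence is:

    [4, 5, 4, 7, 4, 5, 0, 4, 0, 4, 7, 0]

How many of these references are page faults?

5

4 -> fault, frames (4)
5 -> fault, frames (4 5)
4 -> hit
7 -> fault, frames (5 4 7)
4 -> hit
5 -> hit
0 -> fault, evict 7, frames (4 5 0)
4 -> hit
0 -> hit
4 -> hit
7 -> fault, evict 5, frames (0 4 7)
0 -> hit
Page faults: 5.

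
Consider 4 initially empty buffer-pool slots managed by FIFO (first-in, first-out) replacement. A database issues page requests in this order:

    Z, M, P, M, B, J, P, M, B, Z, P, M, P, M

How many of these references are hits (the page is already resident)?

Z: fault, frames {Z}
M: fault, frames {Z,M}
P: fault, frames {Z,M,P}
M: hit
B: fault, frames {Z,M,P,B}
J: fault, evict Z, frames {M,P,B,J}
P: hit
M: hit
B: hit
Z: fault, evict M, frames {P,B,J,Z}
P: hit
M: fault, evict P, frames {B,J,Z,M}
P: fault, evict B, frames {J,Z,M,P}
M: hit
Hits: 6.

6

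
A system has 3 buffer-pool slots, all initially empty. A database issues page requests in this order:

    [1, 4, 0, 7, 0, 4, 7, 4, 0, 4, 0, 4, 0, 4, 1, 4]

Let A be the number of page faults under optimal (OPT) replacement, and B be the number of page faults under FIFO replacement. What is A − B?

-1

Under OPT: F F F F . . . . . . . . . . F . → 5 faults.
Under FIFO: F F F F . . . . . . . . . . F F → 6 faults.
A − B = 5 − 6 = -1.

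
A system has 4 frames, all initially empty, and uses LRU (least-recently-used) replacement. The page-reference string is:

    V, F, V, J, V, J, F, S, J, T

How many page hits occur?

V → fault, frames (V)
F → fault, frames (V F)
V → hit
J → fault, frames (F V J)
V → hit
J → hit
F → hit
S → fault, frames (V J F S)
J → hit
T → fault, evict V, frames (F S J T)
Hits: 5.

5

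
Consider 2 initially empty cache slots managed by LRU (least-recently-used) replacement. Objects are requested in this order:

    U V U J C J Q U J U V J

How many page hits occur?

U: fault, frames [U]
V: fault, frames [U, V]
U: hit
J: fault, evict V, frames [U, J]
C: fault, evict U, frames [J, C]
J: hit
Q: fault, evict C, frames [J, Q]
U: fault, evict J, frames [Q, U]
J: fault, evict Q, frames [U, J]
U: hit
V: fault, evict J, frames [U, V]
J: fault, evict U, frames [V, J]
Hits: 3.

3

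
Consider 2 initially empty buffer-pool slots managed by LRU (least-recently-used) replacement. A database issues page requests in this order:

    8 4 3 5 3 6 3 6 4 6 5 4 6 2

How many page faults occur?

10

8 -> miss, frames (8)
4 -> miss, frames (8 4)
3 -> miss, evict 8, frames (4 3)
5 -> miss, evict 4, frames (3 5)
3 -> hit
6 -> miss, evict 5, frames (3 6)
3 -> hit
6 -> hit
4 -> miss, evict 3, frames (6 4)
6 -> hit
5 -> miss, evict 4, frames (6 5)
4 -> miss, evict 6, frames (5 4)
6 -> miss, evict 5, frames (4 6)
2 -> miss, evict 4, frames (6 2)
Page faults: 10.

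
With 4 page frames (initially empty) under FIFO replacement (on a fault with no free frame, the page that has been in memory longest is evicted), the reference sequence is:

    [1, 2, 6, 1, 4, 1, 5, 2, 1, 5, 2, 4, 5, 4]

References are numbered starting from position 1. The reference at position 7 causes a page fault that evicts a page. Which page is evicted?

1

pos 1: 1 → miss, frames (1)
pos 2: 2 → miss, frames (1 2)
pos 3: 6 → miss, frames (1 2 6)
pos 4: 1 → hit
pos 5: 4 → miss, frames (1 2 6 4)
pos 6: 1 → hit
pos 7: 5 → miss, evict 1, frames (2 6 4 5)
At position 7, page 1 is evicted.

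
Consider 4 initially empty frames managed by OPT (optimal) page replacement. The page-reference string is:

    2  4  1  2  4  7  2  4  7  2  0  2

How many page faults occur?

5

2: fault, frames (2)
4: fault, frames (2 4)
1: fault, frames (2 4 1)
2: hit
4: hit
7: fault, frames (2 4 1 7)
2: hit
4: hit
7: hit
2: hit
0: fault, evict 7, frames (2 4 1 0)
2: hit
Page faults: 5.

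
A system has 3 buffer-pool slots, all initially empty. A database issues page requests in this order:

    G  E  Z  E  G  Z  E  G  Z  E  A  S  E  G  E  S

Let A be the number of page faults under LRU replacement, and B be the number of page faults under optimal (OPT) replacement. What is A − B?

Under LRU: F F F . . . . . . . F F . F . . → 6 faults.
Under OPT: F F F . . . . . . . F F . . . . → 5 faults.
A − B = 6 − 5 = 1.

1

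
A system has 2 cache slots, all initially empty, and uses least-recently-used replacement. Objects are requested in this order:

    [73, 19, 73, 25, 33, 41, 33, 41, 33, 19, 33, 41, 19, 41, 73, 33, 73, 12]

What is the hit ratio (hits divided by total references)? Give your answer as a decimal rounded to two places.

0.39

73: fault, frames (73)
19: fault, frames (73 19)
73: hit
25: fault, evict 19, frames (73 25)
33: fault, evict 73, frames (25 33)
41: fault, evict 25, frames (33 41)
33: hit
41: hit
33: hit
19: fault, evict 41, frames (33 19)
33: hit
41: fault, evict 19, frames (33 41)
19: fault, evict 33, frames (41 19)
41: hit
73: fault, evict 19, frames (41 73)
33: fault, evict 41, frames (73 33)
73: hit
12: fault, evict 33, frames (73 12)
Hits: 7 of 18 references → 7/18 = 0.3889.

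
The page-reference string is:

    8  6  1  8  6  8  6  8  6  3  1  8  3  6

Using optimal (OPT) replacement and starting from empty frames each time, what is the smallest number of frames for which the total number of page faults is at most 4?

4

f=1: 14 faults
f=2: 8 faults
f=3: 5 faults
f=4: 4 faults
Smallest f with faults ≤ 4 is 4.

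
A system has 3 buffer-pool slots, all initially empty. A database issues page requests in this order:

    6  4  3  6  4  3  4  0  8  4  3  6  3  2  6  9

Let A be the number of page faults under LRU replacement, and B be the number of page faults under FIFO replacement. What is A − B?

Under LRU: F F F . . . . F F . F F . F . F → 9 faults.
Under FIFO: F F F . . . . F F F F F . F . F → 10 faults.
A − B = 9 − 10 = -1.

-1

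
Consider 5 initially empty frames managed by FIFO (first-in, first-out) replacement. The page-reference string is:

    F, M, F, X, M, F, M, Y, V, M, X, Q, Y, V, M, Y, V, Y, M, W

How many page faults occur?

7

F: miss, frames [F]
M: miss, frames [F, M]
F: hit
X: miss, frames [F, M, X]
M: hit
F: hit
M: hit
Y: miss, frames [F, M, X, Y]
V: miss, frames [F, M, X, Y, V]
M: hit
X: hit
Q: miss, evict F, frames [M, X, Y, V, Q]
Y: hit
V: hit
M: hit
Y: hit
V: hit
Y: hit
M: hit
W: miss, evict M, frames [X, Y, V, Q, W]
Page faults: 7.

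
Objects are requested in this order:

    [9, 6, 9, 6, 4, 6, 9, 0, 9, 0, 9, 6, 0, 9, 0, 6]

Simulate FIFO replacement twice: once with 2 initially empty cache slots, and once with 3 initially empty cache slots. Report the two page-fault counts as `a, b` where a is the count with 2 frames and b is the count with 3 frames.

9, 6

2 frames: F F . . F . F F . . . F . F F F → 9 faults.
3 frames: F F . . F . . F F . . F . . . . → 6 faults.
6 < 9: adding a frame reduced faults, as is typical.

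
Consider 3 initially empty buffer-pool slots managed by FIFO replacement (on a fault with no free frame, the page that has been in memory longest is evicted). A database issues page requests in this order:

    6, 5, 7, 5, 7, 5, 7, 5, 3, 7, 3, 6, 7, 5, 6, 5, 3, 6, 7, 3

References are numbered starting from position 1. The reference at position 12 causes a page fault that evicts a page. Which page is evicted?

5

pos 1: 6 -> fault, frames [6]
pos 2: 5 -> fault, frames [6, 5]
pos 3: 7 -> fault, frames [6, 5, 7]
pos 4: 5 -> hit
pos 5: 7 -> hit
pos 6: 5 -> hit
pos 7: 7 -> hit
pos 8: 5 -> hit
pos 9: 3 -> fault, evict 6, frames [5, 7, 3]
pos 10: 7 -> hit
pos 11: 3 -> hit
pos 12: 6 -> fault, evict 5, frames [7, 3, 6]
At position 12, page 5 is evicted.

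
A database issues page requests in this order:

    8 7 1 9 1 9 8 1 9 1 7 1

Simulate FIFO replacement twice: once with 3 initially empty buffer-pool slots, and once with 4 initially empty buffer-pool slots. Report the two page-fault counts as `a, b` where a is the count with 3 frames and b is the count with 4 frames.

7, 4

3 frames: F F F F . . F . . . F F → 7 faults.
4 frames: F F F F . . . . . . . . → 4 faults.
4 < 7: adding a frame reduced faults, as is typical.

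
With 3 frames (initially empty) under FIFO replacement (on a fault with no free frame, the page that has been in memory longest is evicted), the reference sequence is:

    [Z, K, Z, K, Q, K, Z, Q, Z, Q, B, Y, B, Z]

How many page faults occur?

6

Z → miss, frames {Z}
K → miss, frames {Z,K}
Z → hit
K → hit
Q → miss, frames {Z,K,Q}
K → hit
Z → hit
Q → hit
Z → hit
Q → hit
B → miss, evict Z, frames {K,Q,B}
Y → miss, evict K, frames {Q,B,Y}
B → hit
Z → miss, evict Q, frames {B,Y,Z}
Page faults: 6.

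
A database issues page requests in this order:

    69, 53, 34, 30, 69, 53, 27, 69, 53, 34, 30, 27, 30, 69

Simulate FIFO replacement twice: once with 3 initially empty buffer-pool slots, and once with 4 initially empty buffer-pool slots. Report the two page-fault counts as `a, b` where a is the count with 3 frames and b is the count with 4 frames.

10, 11

3 frames: F F F F F F F . . F F . . F → 10 faults.
4 frames: F F F F . . F F F F F F . F → 11 faults.
11 > 10: adding a frame increased faults — Belady's anomaly.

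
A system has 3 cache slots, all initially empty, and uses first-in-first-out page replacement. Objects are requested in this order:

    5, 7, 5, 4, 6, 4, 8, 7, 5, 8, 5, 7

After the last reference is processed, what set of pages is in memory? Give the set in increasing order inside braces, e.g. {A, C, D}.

{5, 7, 8}

5 -> fault, frames {5}
7 -> fault, frames {5,7}
5 -> hit
4 -> fault, frames {5,7,4}
6 -> fault, evict 5, frames {7,4,6}
4 -> hit
8 -> fault, evict 7, frames {4,6,8}
7 -> fault, evict 4, frames {6,8,7}
5 -> fault, evict 6, frames {8,7,5}
8 -> hit
5 -> hit
7 -> hit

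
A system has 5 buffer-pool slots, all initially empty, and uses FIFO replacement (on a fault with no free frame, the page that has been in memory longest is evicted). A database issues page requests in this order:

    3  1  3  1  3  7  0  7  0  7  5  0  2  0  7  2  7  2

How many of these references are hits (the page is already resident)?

3 → fault, frames [3]
1 → fault, frames [3, 1]
3 → hit
1 → hit
3 → hit
7 → fault, frames [3, 1, 7]
0 → fault, frames [3, 1, 7, 0]
7 → hit
0 → hit
7 → hit
5 → fault, frames [3, 1, 7, 0, 5]
0 → hit
2 → fault, evict 3, frames [1, 7, 0, 5, 2]
0 → hit
7 → hit
2 → hit
7 → hit
2 → hit
Hits: 12.

12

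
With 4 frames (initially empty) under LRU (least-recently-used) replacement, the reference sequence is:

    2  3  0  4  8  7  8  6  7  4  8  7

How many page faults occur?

7

2: miss, frames {2}
3: miss, frames {2,3}
0: miss, frames {2,3,0}
4: miss, frames {2,3,0,4}
8: miss, evict 2, frames {3,0,4,8}
7: miss, evict 3, frames {0,4,8,7}
8: hit
6: miss, evict 0, frames {4,7,8,6}
7: hit
4: hit
8: hit
7: hit
Page faults: 7.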